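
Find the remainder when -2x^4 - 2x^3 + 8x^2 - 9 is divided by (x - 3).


By the Remainder Theorem, the remainder equals p(3):
  -2*(3)^4 = -162
  -2*(3)^3 = -54
  8*(3)^2 = 72
  0*(3)^1 = 0
  constant: -9
Sum: -162 - 54 + 72 + 0 - 9 = -153


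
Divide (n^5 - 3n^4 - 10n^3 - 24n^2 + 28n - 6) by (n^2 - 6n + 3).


(n^5 - 3n^4 - 10n^3 - 24n^2 + 28n - 6) / (n^2 - 6n + 3)
Step 1: n^3 * (n^2 - 6n + 3) = n^5 - 6n^4 + 3n^3; subtract.
Step 2: 3n^2 * (n^2 - 6n + 3) = 3n^4 - 18n^3 + 9n^2; subtract.
Step 3: 5n * (n^2 - 6n + 3) = 5n^3 - 30n^2 + 15n; subtract.
Step 4: -3 * (n^2 - 6n + 3) = -3n^2 + 18n - 9; subtract.
Quotient: n^3 + 3n^2 + 5n - 3, Remainder: -5n + 3


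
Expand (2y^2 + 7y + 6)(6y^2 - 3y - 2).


Distribute each term of the first polynomial:
  (2y^2)(6y^2 - 3y - 2) = 12y^4 - 6y^3 - 4y^2
  (7y)(6y^2 - 3y - 2) = 42y^3 - 21y^2 - 14y
  (6)(6y^2 - 3y - 2) = 36y^2 - 18y - 12
Sum: 12y^4 + 36y^3 + 11y^2 - 32y - 12


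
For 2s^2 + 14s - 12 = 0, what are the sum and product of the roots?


For as^2+bs+c=0: sum = -b/a, product = c/a.
a=2, b=14, c=-12
Sum = -(14)/2 = -7
Product = (-12)/2 = -6


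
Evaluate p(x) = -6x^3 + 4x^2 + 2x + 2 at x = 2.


Using direct substitution:
  -6 * (2)^3 = -48
  4 * (2)^2 = 16
  2 * (2)^1 = 4
  constant: 2
Sum = -48 + 16 + 4 + 2 = -26


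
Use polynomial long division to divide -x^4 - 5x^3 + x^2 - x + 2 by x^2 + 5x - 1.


(-x^4 - 5x^3 + x^2 - x + 2) / (x^2 + 5x - 1)
Step 1: -x^2 * (x^2 + 5x - 1) = -x^4 - 5x^3 + x^2; subtract.
Step 2: 0 * (x^2 + 5x - 1) = 0; subtract.
Step 3: 0 * (x^2 + 5x - 1) = 0; subtract.
Quotient: -x^2, Remainder: -x + 2


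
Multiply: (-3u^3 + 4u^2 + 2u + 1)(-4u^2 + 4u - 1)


Distribute each term of the first polynomial:
  (-3u^3)(-4u^2 + 4u - 1) = 12u^5 - 12u^4 + 3u^3
  (4u^2)(-4u^2 + 4u - 1) = -16u^4 + 16u^3 - 4u^2
  (2u)(-4u^2 + 4u - 1) = -8u^3 + 8u^2 - 2u
  (1)(-4u^2 + 4u - 1) = -4u^2 + 4u - 1
Sum: 12u^5 - 28u^4 + 11u^3 + 2u - 1


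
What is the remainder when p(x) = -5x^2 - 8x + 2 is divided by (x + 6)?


By the Remainder Theorem, the remainder equals p(-6):
  -5*(-6)^2 = -180
  -8*(-6)^1 = 48
  constant: 2
Sum: -180 + 48 + 2 = -130


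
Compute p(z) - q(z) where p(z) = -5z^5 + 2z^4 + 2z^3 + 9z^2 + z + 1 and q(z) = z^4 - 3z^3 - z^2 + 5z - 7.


Distribute the minus sign:
  (-5z^5 + 2z^4 + 2z^3 + 9z^2 + z + 1)
- (z^4 - 3z^3 - z^2 + 5z - 7)
Negate second polynomial: -z^4 + 3z^3 + z^2 - 5z + 7
Add: -5z^5 + z^4 + 5z^3 + 10z^2 - 4z + 8


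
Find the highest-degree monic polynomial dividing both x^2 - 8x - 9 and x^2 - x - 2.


Factor each:
  x^2 - 8x - 9 = (x + 1)(x - 9)
  x^2 - x - 2 = (x + 1)(x - 2)
Common monic factor: x + 1


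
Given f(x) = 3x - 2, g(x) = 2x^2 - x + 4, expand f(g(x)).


Substitute g(x) into f:
f(g(x)) = 3*(2x^2 - x + 4) + (-2)
Expand and combine: 6x^2 - 3x + 10


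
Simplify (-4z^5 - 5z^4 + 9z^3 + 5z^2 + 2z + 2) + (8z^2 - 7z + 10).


Align terms by degree and add:
  -4z^5 - 5z^4 + 9z^3 + 5z^2 + 2z + 2
+ 8z^2 - 7z + 10
= -4z^5 - 5z^4 + 9z^3 + 13z^2 - 5z + 12


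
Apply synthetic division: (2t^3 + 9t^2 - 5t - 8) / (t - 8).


Synthetic division with c = 8. Coefficients: 2, 9, -5, -8
Bring down 2.
  2 * 8 = 16; 16 + 9 = 25
  25 * 8 = 200; 200 - 5 = 195
  195 * 8 = 1560; 1560 - 8 = 1552
Quotient: 2t^2 + 25t + 195, Remainder: 1552


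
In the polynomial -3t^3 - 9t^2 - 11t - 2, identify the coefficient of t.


Read off the coefficient of t: -11


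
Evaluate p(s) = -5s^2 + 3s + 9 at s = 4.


Using direct substitution:
  -5 * (4)^2 = -80
  3 * (4)^1 = 12
  constant: 9
Sum = -80 + 12 + 9 = -59


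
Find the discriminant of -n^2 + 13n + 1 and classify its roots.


D = b^2 - 4ac = (13)^2 - 4(-1)(1) = 169 + 4 = 173
Since D > 0: two distinct irrational roots


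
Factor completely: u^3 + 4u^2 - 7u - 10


Try integer roots (divisors of -10). u=-5: p(-5)=0.
Divide out (u + 5): quotient is u^2 - u - 2.
Factor the quadratic: (u + 1)(u - 2)
Result: (u + 5)(u + 1)(u - 2)


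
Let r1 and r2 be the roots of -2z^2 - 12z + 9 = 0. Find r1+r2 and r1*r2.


For az^2+bz+c=0: sum = -b/a, product = c/a.
a=-2, b=-12, c=9
Sum = -(-12)/-2 = -6
Product = (9)/-2 = -9/2


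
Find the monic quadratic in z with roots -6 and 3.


p(z) = (z + 6)(z - 3)
Expand: z^2 + 3z - 18


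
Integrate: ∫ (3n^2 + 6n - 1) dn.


Reverse power rule on each term:
  ∫ 3n^2 dn = n^3
  ∫ 6n dn = 3n^2
  ∫ -1 dn = -n
F(n) = n^3 + 3n^2 - n + C


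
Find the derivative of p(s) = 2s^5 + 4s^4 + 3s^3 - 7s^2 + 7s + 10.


Apply the power rule term by term:
  d/ds(2s^5) = 10s^4
  d/ds(4s^4) = 16s^3
  d/ds(3s^3) = 9s^2
  d/ds(-7s^2) = -14s
  d/ds(7s) = 7
  d/ds(10) = 0
p'(s) = 10s^4 + 16s^3 + 9s^2 - 14s + 7


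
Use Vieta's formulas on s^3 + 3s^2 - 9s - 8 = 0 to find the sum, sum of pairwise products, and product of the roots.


Monic cubic s^3+bs^2+cs+d=0: sum=-b, pairwise sum=c, product=-d.
b=3, c=-9, d=-8
r1+r2+r3 = -3
r1r2+r1r3+r2r3 = -9
r1r2r3 = 8


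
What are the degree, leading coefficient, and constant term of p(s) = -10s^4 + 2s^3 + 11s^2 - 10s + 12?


Highest power of s is 4, with coefficient -10. Constant term is 12.
Degree = 4, leading coefficient = -10, constant term = 12


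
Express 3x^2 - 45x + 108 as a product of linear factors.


Roots satisfy r1 + r2 = -b/a = 15 and r1*r2 = c/a = 36.
So r1 = 12, r2 = 3.
3x^2 - 45x + 108 = 3(x - r1)(x - r2) = 3(x - 12)(x - 3)


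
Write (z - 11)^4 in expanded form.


Expand (z - 11)^4 by repeated multiplication:
  (z - 11)^2 = z^2 - 22z + 121
  (z - 11)^3 = z^3 - 33z^2 + 363z - 1331
= z^4 - 44z^3 + 726z^2 - 5324z + 14641


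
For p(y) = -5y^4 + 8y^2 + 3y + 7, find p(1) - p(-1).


p(1) = 13
p(-1) = 7
p(1) - p(-1) = 13 - 7 = 6


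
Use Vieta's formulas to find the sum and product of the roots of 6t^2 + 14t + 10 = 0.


For at^2+bt+c=0: sum = -b/a, product = c/a.
a=6, b=14, c=10
Sum = -(14)/6 = -7/3
Product = (10)/6 = 5/3


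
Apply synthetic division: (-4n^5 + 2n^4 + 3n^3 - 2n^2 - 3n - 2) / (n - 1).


Synthetic division with c = 1. Coefficients: -4, 2, 3, -2, -3, -2
Bring down -4.
  -4 * 1 = -4; -4 + 2 = -2
  -2 * 1 = -2; -2 + 3 = 1
  1 * 1 = 1; 1 - 2 = -1
  -1 * 1 = -1; -1 - 3 = -4
  -4 * 1 = -4; -4 - 2 = -6
Quotient: -4n^4 - 2n^3 + n^2 - n - 4, Remainder: -6


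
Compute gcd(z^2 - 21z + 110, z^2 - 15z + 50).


Factor each:
  z^2 - 21z + 110 = (z - 10)(z - 11)
  z^2 - 15z + 50 = (z - 10)(z - 5)
Common monic factor: z - 10


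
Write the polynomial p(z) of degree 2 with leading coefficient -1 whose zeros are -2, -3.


p(z) = -(z + 2)(z + 3)
Expand: -z^2 - 5z - 6


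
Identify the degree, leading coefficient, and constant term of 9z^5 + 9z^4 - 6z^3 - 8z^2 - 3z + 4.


Highest power of z is 5, with coefficient 9. Constant term is 4.
Degree = 5, leading coefficient = 9, constant term = 4


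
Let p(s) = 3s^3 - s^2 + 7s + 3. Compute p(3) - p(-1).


p(3) = 96
p(-1) = -8
p(3) - p(-1) = 96 + 8 = 104


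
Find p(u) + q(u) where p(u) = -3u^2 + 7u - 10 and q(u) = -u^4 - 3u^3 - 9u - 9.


Align terms by degree and add:
  -3u^2 + 7u - 10
  -u^4 - 3u^3 - 9u - 9
= -u^4 - 3u^3 - 3u^2 - 2u - 19


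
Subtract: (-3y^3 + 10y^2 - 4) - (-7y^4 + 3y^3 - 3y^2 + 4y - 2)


Distribute the minus sign:
  (-3y^3 + 10y^2 - 4)
- (-7y^4 + 3y^3 - 3y^2 + 4y - 2)
Negate second polynomial: 7y^4 - 3y^3 + 3y^2 - 4y + 2
Add: 7y^4 - 6y^3 + 13y^2 - 4y - 2


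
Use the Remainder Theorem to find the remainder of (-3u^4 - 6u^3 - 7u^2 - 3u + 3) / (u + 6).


By the Remainder Theorem, the remainder equals p(-6):
  -3*(-6)^4 = -3888
  -6*(-6)^3 = 1296
  -7*(-6)^2 = -252
  -3*(-6)^1 = 18
  constant: 3
Sum: -3888 + 1296 - 252 + 18 + 3 = -2823


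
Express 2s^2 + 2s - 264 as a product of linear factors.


Roots satisfy r1 + r2 = -b/a = -1 and r1*r2 = c/a = -132.
So r1 = 11, r2 = -12.
2s^2 + 2s - 264 = 2(s - r1)(s - r2) = 2(s - 11)(s + 12)


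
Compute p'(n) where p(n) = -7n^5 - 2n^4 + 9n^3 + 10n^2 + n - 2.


Apply the power rule term by term:
  d/dn(-7n^5) = -35n^4
  d/dn(-2n^4) = -8n^3
  d/dn(9n^3) = 27n^2
  d/dn(10n^2) = 20n
  d/dn(n) = 1
  d/dn(-2) = 0
p'(n) = -35n^4 - 8n^3 + 27n^2 + 20n + 1


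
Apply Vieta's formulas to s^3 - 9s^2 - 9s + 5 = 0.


Monic cubic s^3+bs^2+cs+d=0: sum=-b, pairwise sum=c, product=-d.
b=-9, c=-9, d=5
r1+r2+r3 = 9
r1r2+r1r3+r2r3 = -9
r1r2r3 = -5


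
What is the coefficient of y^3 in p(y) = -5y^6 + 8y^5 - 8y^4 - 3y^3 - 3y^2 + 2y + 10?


Read off the coefficient of y^3: -3


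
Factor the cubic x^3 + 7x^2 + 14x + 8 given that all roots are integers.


Try integer roots (divisors of 8). x=-4: p(-4)=0.
Divide out (x + 4): quotient is x^2 + 3x + 2.
Factor the quadratic: (x + 1)(x + 2)
Result: (x + 4)(x + 1)(x + 2)


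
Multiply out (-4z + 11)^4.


Expand (-4z + 11)^4 by repeated multiplication:
  (-4z + 11)^2 = 16z^2 - 88z + 121
  (-4z + 11)^3 = -64z^3 + 528z^2 - 1452z + 1331
= 256z^4 - 2816z^3 + 11616z^2 - 21296z + 14641


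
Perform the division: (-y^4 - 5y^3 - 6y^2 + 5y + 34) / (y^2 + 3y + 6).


(-y^4 - 5y^3 - 6y^2 + 5y + 34) / (y^2 + 3y + 6)
Step 1: -y^2 * (y^2 + 3y + 6) = -y^4 - 3y^3 - 6y^2; subtract.
Step 2: -2y * (y^2 + 3y + 6) = -2y^3 - 6y^2 - 12y; subtract.
Step 3: 6 * (y^2 + 3y + 6) = 6y^2 + 18y + 36; subtract.
Quotient: -y^2 - 2y + 6, Remainder: -y - 2


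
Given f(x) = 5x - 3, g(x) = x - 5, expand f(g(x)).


Substitute g(x) into f:
f(g(x)) = 5*(x - 5) + (-3)
Expand and combine: 5x - 28


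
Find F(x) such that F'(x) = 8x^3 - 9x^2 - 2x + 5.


Reverse power rule on each term:
  ∫ 8x^3 dx = 2x^4
  ∫ -9x^2 dx = -3x^3
  ∫ -2x dx = -x^2
  ∫ 5 dx = 5x
F(x) = 2x^4 - 3x^3 - x^2 + 5x + C


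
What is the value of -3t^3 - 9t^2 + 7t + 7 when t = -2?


Using direct substitution:
  -3 * (-2)^3 = 24
  -9 * (-2)^2 = -36
  7 * (-2)^1 = -14
  constant: 7
Sum = 24 - 36 - 14 + 7 = -19


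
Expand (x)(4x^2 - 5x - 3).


Distribute each term of the first polynomial:
  (x)(4x^2 - 5x - 3) = 4x^3 - 5x^2 - 3x
Sum: 4x^3 - 5x^2 - 3x


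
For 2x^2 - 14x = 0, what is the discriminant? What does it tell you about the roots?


D = b^2 - 4ac = (-14)^2 - 4(2)(0) = 196 = 196
Since D > 0: two distinct rational roots


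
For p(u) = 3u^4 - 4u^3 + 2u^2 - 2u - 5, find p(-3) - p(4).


p(-3) = 370
p(4) = 531
p(-3) - p(4) = 370 - 531 = -161


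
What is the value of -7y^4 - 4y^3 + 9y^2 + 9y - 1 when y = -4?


Using direct substitution:
  -7 * (-4)^4 = -1792
  -4 * (-4)^3 = 256
  9 * (-4)^2 = 144
  9 * (-4)^1 = -36
  constant: -1
Sum = -1792 + 256 + 144 - 36 - 1 = -1429


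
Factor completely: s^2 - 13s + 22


Roots satisfy r1 + r2 = -b/a = 13 and r1*r2 = c/a = 22.
So r1 = 2, r2 = 11.
s^2 - 13s + 22 = (s - r1)(s - r2) = (s - 2)(s - 11)


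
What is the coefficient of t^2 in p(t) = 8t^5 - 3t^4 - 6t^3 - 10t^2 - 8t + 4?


Read off the coefficient of t^2: -10


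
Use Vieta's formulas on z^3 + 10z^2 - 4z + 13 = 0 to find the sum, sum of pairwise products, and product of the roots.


Monic cubic z^3+bz^2+cz+d=0: sum=-b, pairwise sum=c, product=-d.
b=10, c=-4, d=13
r1+r2+r3 = -10
r1r2+r1r3+r2r3 = -4
r1r2r3 = -13


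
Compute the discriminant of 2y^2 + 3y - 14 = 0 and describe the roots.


D = b^2 - 4ac = (3)^2 - 4(2)(-14) = 9 + 112 = 121
Since D > 0: two distinct rational roots


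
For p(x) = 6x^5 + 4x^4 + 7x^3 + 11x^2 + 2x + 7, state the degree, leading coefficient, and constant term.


Highest power of x is 5, with coefficient 6. Constant term is 7.
Degree = 5, leading coefficient = 6, constant term = 7


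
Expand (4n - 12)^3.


Expand (4n - 12)^3 by repeated multiplication:
  (4n - 12)^2 = 16n^2 - 96n + 144
= 64n^3 - 576n^2 + 1728n - 1728


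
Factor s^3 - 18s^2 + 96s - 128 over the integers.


Try integer roots (divisors of -128). s=8: p(8)=0.
Divide out (s - 8): quotient is s^2 - 10s + 16.
Factor the quadratic: (s - 2)(s - 8)
Result: (s - 8)(s - 2)(s - 8)


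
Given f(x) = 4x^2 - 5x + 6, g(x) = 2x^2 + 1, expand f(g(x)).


Substitute g(x) into f:
f(g(x)) = 4*(2x^2 + 1)^2 + (-5)*(2x^2 + 1) + 6
(2x^2 + 1)^2 = 4x^4 + 4x^2 + 1
Expand and combine: 16x^4 + 6x^2 + 5


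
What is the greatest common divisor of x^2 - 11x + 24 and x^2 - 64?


Factor each:
  x^2 - 11x + 24 = (x - 8)(x - 3)
  x^2 - 64 = (x - 8)(x + 8)
Common monic factor: x - 8


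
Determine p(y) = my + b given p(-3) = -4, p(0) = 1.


p(y) = my + b. Using p(-3)=-4, p(0)=1:
m = (-4 - 1)/(-3) = -5/-3 = 5/3
b = -4 - m*(-3) = -4 + 5 = 1
p(y) = (5/3)y + 1


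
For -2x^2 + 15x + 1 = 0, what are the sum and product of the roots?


For ax^2+bx+c=0: sum = -b/a, product = c/a.
a=-2, b=15, c=1
Sum = -(15)/-2 = 15/2
Product = (1)/-2 = -1/2


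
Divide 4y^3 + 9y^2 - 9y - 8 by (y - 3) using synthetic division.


Synthetic division with c = 3. Coefficients: 4, 9, -9, -8
Bring down 4.
  4 * 3 = 12; 12 + 9 = 21
  21 * 3 = 63; 63 - 9 = 54
  54 * 3 = 162; 162 - 8 = 154
Quotient: 4y^2 + 21y + 54, Remainder: 154


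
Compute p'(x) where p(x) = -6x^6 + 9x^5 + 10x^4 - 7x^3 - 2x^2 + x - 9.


Apply the power rule term by term:
  d/dx(-6x^6) = -36x^5
  d/dx(9x^5) = 45x^4
  d/dx(10x^4) = 40x^3
  d/dx(-7x^3) = -21x^2
  d/dx(-2x^2) = -4x
  d/dx(x) = 1
  d/dx(-9) = 0
p'(x) = -36x^5 + 45x^4 + 40x^3 - 21x^2 - 4x + 1


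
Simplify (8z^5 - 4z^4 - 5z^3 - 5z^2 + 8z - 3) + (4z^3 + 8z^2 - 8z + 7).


Align terms by degree and add:
  8z^5 - 4z^4 - 5z^3 - 5z^2 + 8z - 3
+ 4z^3 + 8z^2 - 8z + 7
= 8z^5 - 4z^4 - z^3 + 3z^2 + 4


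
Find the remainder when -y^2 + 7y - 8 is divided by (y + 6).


By the Remainder Theorem, the remainder equals p(-6):
  -1*(-6)^2 = -36
  7*(-6)^1 = -42
  constant: -8
Sum: -36 - 42 - 8 = -86


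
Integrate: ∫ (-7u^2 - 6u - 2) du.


Reverse power rule on each term:
  ∫ -7u^2 du = -(7/3)u^3
  ∫ -6u du = -3u^2
  ∫ -2 du = -2u
F(u) = -(7/3)u^3 - 3u^2 - 2u + C


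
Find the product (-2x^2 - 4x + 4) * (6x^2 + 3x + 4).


Distribute each term of the first polynomial:
  (-2x^2)(6x^2 + 3x + 4) = -12x^4 - 6x^3 - 8x^2
  (-4x)(6x^2 + 3x + 4) = -24x^3 - 12x^2 - 16x
  (4)(6x^2 + 3x + 4) = 24x^2 + 12x + 16
Sum: -12x^4 - 30x^3 + 4x^2 - 4x + 16


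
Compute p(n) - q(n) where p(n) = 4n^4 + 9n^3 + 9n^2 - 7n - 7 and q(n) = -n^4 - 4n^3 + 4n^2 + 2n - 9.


Distribute the minus sign:
  (4n^4 + 9n^3 + 9n^2 - 7n - 7)
- (-n^4 - 4n^3 + 4n^2 + 2n - 9)
Negate second polynomial: n^4 + 4n^3 - 4n^2 - 2n + 9
Add: 5n^4 + 13n^3 + 5n^2 - 9n + 2


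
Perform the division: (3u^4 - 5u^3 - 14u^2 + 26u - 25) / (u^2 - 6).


(3u^4 - 5u^3 - 14u^2 + 26u - 25) / (u^2 - 6)
Step 1: 3u^2 * (u^2 - 6) = 3u^4 - 18u^2; subtract.
Step 2: -5u * (u^2 - 6) = -5u^3 + 30u; subtract.
Step 3: 4 * (u^2 - 6) = 4u^2 - 24; subtract.
Quotient: 3u^2 - 5u + 4, Remainder: -4u - 1


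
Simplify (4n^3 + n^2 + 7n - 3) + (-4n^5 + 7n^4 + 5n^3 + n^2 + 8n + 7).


Align terms by degree and add:
  4n^3 + n^2 + 7n - 3
  -4n^5 + 7n^4 + 5n^3 + n^2 + 8n + 7
= -4n^5 + 7n^4 + 9n^3 + 2n^2 + 15n + 4


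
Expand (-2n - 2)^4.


Expand (-2n - 2)^4 by repeated multiplication:
  (-2n - 2)^2 = 4n^2 + 8n + 4
  (-2n - 2)^3 = -8n^3 - 24n^2 - 24n - 8
= 16n^4 + 64n^3 + 96n^2 + 64n + 16


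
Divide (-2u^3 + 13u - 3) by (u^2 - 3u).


(-2u^3 + 13u - 3) / (u^2 - 3u)
Step 1: -2u * (u^2 - 3u) = -2u^3 + 6u^2; subtract.
Step 2: -6 * (u^2 - 3u) = -6u^2 + 18u; subtract.
Quotient: -2u - 6, Remainder: -5u - 3


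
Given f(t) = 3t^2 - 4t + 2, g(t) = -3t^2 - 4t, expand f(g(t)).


Substitute g(t) into f:
f(g(t)) = 3*(-3t^2 - 4t)^2 + (-4)*(-3t^2 - 4t) + 2
(-3t^2 - 4t)^2 = 9t^4 + 24t^3 + 16t^2
Expand and combine: 27t^4 + 72t^3 + 60t^2 + 16t + 2


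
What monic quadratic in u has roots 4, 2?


p(u) = (u - 4)(u - 2)
Expand: u^2 - 6u + 8


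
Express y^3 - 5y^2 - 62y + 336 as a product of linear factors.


Try integer roots (divisors of 336). y=6: p(6)=0.
Divide out (y - 6): quotient is y^2 + y - 56.
Factor the quadratic: (y - 7)(y + 8)
Result: (y - 6)(y - 7)(y + 8)


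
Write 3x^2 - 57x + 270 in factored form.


Roots satisfy r1 + r2 = -b/a = 19 and r1*r2 = c/a = 90.
So r1 = 10, r2 = 9.
3x^2 - 57x + 270 = 3(x - r1)(x - r2) = 3(x - 10)(x - 9)


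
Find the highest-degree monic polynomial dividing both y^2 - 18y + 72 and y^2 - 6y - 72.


Factor each:
  y^2 - 18y + 72 = (y - 12)(y - 6)
  y^2 - 6y - 72 = (y - 12)(y + 6)
Common monic factor: y - 12


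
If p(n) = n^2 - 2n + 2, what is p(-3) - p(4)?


p(-3) = 17
p(4) = 10
p(-3) - p(4) = 17 - 10 = 7


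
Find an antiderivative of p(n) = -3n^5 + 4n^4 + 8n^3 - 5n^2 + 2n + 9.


Reverse power rule on each term:
  ∫ -3n^5 dn = -(1/2)n^6
  ∫ 4n^4 dn = (4/5)n^5
  ∫ 8n^3 dn = 2n^4
  ∫ -5n^2 dn = -(5/3)n^3
  ∫ 2n dn = n^2
  ∫ 9 dn = 9n
F(n) = -(1/2)n^6 + (4/5)n^5 + 2n^4 - (5/3)n^3 + n^2 + 9n + C


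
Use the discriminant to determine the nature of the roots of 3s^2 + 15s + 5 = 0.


D = b^2 - 4ac = (15)^2 - 4(3)(5) = 225 - 60 = 165
Since D > 0: two distinct irrational roots


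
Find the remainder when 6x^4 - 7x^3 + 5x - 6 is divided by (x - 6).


By the Remainder Theorem, the remainder equals p(6):
  6*(6)^4 = 7776
  -7*(6)^3 = -1512
  0*(6)^2 = 0
  5*(6)^1 = 30
  constant: -6
Sum: 7776 - 1512 + 0 + 30 - 6 = 6288


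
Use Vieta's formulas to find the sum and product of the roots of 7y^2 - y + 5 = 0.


For ay^2+by+c=0: sum = -b/a, product = c/a.
a=7, b=-1, c=5
Sum = -(-1)/7 = 1/7
Product = (5)/7 = 5/7


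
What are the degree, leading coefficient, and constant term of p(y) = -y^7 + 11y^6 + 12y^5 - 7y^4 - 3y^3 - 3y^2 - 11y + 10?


Highest power of y is 7, with coefficient -1. Constant term is 10.
Degree = 7, leading coefficient = -1, constant term = 10


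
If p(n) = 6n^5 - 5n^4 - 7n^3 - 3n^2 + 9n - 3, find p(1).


Using direct substitution:
  6 * (1)^5 = 6
  -5 * (1)^4 = -5
  -7 * (1)^3 = -7
  -3 * (1)^2 = -3
  9 * (1)^1 = 9
  constant: -3
Sum = 6 - 5 - 7 - 3 + 9 - 3 = -3


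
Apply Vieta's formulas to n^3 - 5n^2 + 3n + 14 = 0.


Monic cubic n^3+bn^2+cn+d=0: sum=-b, pairwise sum=c, product=-d.
b=-5, c=3, d=14
r1+r2+r3 = 5
r1r2+r1r3+r2r3 = 3
r1r2r3 = -14


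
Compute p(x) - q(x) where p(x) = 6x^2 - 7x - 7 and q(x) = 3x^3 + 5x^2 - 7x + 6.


Distribute the minus sign:
  (6x^2 - 7x - 7)
- (3x^3 + 5x^2 - 7x + 6)
Negate second polynomial: -3x^3 - 5x^2 + 7x - 6
Add: -3x^3 + x^2 - 13


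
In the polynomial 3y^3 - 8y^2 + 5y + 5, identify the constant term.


Read off the constant term: 5


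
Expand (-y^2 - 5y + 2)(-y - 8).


Distribute each term of the first polynomial:
  (-y^2)(-y - 8) = y^3 + 8y^2
  (-5y)(-y - 8) = 5y^2 + 40y
  (2)(-y - 8) = -2y - 16
Sum: y^3 + 13y^2 + 38y - 16


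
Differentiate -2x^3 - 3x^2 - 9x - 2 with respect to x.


Apply the power rule term by term:
  d/dx(-2x^3) = -6x^2
  d/dx(-3x^2) = -6x
  d/dx(-9x) = -9
  d/dx(-2) = 0
p'(x) = -6x^2 - 6x - 9


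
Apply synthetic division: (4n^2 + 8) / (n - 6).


Synthetic division with c = 6. Coefficients: 4, 0, 8
Bring down 4.
  4 * 6 = 24; 24 + 0 = 24
  24 * 6 = 144; 144 + 8 = 152
Quotient: 4n + 24, Remainder: 152


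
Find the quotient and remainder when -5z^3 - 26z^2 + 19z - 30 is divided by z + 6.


(-5z^3 - 26z^2 + 19z - 30) / (z + 6)
Step 1: -5z^2 * (z + 6) = -5z^3 - 30z^2; subtract.
Step 2: 4z * (z + 6) = 4z^2 + 24z; subtract.
Step 3: -5 * (z + 6) = -5z - 30; subtract.
Quotient: -5z^2 + 4z - 5, Remainder: 0


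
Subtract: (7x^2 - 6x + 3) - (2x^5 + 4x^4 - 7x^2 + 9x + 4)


Distribute the minus sign:
  (7x^2 - 6x + 3)
- (2x^5 + 4x^4 - 7x^2 + 9x + 4)
Negate second polynomial: -2x^5 - 4x^4 + 7x^2 - 9x - 4
Add: -2x^5 - 4x^4 + 14x^2 - 15x - 1


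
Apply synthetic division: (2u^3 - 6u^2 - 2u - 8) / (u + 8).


Synthetic division with c = -8. Coefficients: 2, -6, -2, -8
Bring down 2.
  2 * -8 = -16; -16 - 6 = -22
  -22 * -8 = 176; 176 - 2 = 174
  174 * -8 = -1392; -1392 - 8 = -1400
Quotient: 2u^2 - 22u + 174, Remainder: -1400


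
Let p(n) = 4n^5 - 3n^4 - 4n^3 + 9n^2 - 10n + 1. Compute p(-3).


Using direct substitution:
  4 * (-3)^5 = -972
  -3 * (-3)^4 = -243
  -4 * (-3)^3 = 108
  9 * (-3)^2 = 81
  -10 * (-3)^1 = 30
  constant: 1
Sum = -972 - 243 + 108 + 81 + 30 + 1 = -995


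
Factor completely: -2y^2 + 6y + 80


Roots satisfy r1 + r2 = -b/a = 3 and r1*r2 = c/a = -40.
So r1 = -5, r2 = 8.
-2y^2 + 6y + 80 = -2(y - r1)(y - r2) = -2(y + 5)(y - 8)


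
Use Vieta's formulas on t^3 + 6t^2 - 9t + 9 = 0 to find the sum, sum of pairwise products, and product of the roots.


Monic cubic t^3+bt^2+ct+d=0: sum=-b, pairwise sum=c, product=-d.
b=6, c=-9, d=9
r1+r2+r3 = -6
r1r2+r1r3+r2r3 = -9
r1r2r3 = -9


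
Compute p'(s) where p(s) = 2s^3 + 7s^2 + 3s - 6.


Apply the power rule term by term:
  d/ds(2s^3) = 6s^2
  d/ds(7s^2) = 14s
  d/ds(3s) = 3
  d/ds(-6) = 0
p'(s) = 6s^2 + 14s + 3


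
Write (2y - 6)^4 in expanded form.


Expand (2y - 6)^4 by repeated multiplication:
  (2y - 6)^2 = 4y^2 - 24y + 36
  (2y - 6)^3 = 8y^3 - 72y^2 + 216y - 216
= 16y^4 - 192y^3 + 864y^2 - 1728y + 1296


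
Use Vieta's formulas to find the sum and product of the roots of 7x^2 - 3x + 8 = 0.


For ax^2+bx+c=0: sum = -b/a, product = c/a.
a=7, b=-3, c=8
Sum = -(-3)/7 = 3/7
Product = (8)/7 = 8/7


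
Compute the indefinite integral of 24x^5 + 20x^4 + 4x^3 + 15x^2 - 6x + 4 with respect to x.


Reverse power rule on each term:
  ∫ 24x^5 dx = 4x^6
  ∫ 20x^4 dx = 4x^5
  ∫ 4x^3 dx = x^4
  ∫ 15x^2 dx = 5x^3
  ∫ -6x dx = -3x^2
  ∫ 4 dx = 4x
F(x) = 4x^6 + 4x^5 + x^4 + 5x^3 - 3x^2 + 4x + C


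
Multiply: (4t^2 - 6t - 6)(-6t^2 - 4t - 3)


Distribute each term of the first polynomial:
  (4t^2)(-6t^2 - 4t - 3) = -24t^4 - 16t^3 - 12t^2
  (-6t)(-6t^2 - 4t - 3) = 36t^3 + 24t^2 + 18t
  (-6)(-6t^2 - 4t - 3) = 36t^2 + 24t + 18
Sum: -24t^4 + 20t^3 + 48t^2 + 42t + 18


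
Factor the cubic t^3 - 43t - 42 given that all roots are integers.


Try integer roots (divisors of -42). t=-6: p(-6)=0.
Divide out (t + 6): quotient is t^2 - 6t - 7.
Factor the quadratic: (t - 7)(t + 1)
Result: (t + 6)(t - 7)(t + 1)


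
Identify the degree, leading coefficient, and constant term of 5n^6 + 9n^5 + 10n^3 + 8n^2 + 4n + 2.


Highest power of n is 6, with coefficient 5. Constant term is 2.
Degree = 6, leading coefficient = 5, constant term = 2


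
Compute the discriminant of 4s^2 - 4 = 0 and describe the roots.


D = b^2 - 4ac = (0)^2 - 4(4)(-4) = 0 + 64 = 64
Since D > 0: two distinct rational roots


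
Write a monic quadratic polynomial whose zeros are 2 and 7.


p(s) = (s - 2)(s - 7)
Expand: s^2 - 9s + 14


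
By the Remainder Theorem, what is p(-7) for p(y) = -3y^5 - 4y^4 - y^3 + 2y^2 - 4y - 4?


By the Remainder Theorem, the remainder equals p(-7):
  -3*(-7)^5 = 50421
  -4*(-7)^4 = -9604
  -1*(-7)^3 = 343
  2*(-7)^2 = 98
  -4*(-7)^1 = 28
  constant: -4
Sum: 50421 - 9604 + 343 + 98 + 28 - 4 = 41282


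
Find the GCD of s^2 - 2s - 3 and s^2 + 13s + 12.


Factor each:
  s^2 - 2s - 3 = (s + 1)(s - 3)
  s^2 + 13s + 12 = (s + 1)(s + 12)
Common monic factor: s + 1


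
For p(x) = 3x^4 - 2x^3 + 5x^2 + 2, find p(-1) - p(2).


p(-1) = 12
p(2) = 54
p(-1) - p(2) = 12 - 54 = -42


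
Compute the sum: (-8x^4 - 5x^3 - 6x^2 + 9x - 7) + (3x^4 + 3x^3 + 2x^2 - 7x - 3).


Align terms by degree and add:
  -8x^4 - 5x^3 - 6x^2 + 9x - 7
+ 3x^4 + 3x^3 + 2x^2 - 7x - 3
= -5x^4 - 2x^3 - 4x^2 + 2x - 10


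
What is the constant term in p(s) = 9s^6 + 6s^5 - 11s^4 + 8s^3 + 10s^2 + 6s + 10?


Read off the constant term: 10


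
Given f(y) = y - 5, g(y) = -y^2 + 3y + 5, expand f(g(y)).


Substitute g(y) into f:
f(g(y)) = 1*(-y^2 + 3y + 5) + (-5)
Expand and combine: -y^2 + 3y


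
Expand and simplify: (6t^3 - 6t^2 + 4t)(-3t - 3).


Distribute each term of the first polynomial:
  (6t^3)(-3t - 3) = -18t^4 - 18t^3
  (-6t^2)(-3t - 3) = 18t^3 + 18t^2
  (4t)(-3t - 3) = -12t^2 - 12t
Sum: -18t^4 + 6t^2 - 12t


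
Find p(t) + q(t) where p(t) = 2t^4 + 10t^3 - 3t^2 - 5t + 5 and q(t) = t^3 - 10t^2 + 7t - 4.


Align terms by degree and add:
  2t^4 + 10t^3 - 3t^2 - 5t + 5
+ t^3 - 10t^2 + 7t - 4
= 2t^4 + 11t^3 - 13t^2 + 2t + 1


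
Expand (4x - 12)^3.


Expand (4x - 12)^3 by repeated multiplication:
  (4x - 12)^2 = 16x^2 - 96x + 144
= 64x^3 - 576x^2 + 1728x - 1728


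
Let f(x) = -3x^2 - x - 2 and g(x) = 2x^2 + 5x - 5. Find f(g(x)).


Substitute g(x) into f:
f(g(x)) = -3*(2x^2 + 5x - 5)^2 + (-1)*(2x^2 + 5x - 5) + (-2)
(2x^2 + 5x - 5)^2 = 4x^4 + 20x^3 + 5x^2 - 50x + 25
Expand and combine: -12x^4 - 60x^3 - 17x^2 + 145x - 72


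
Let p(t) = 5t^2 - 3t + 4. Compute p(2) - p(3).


p(2) = 18
p(3) = 40
p(2) - p(3) = 18 - 40 = -22


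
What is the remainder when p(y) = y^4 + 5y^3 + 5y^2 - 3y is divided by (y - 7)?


By the Remainder Theorem, the remainder equals p(7):
  1*(7)^4 = 2401
  5*(7)^3 = 1715
  5*(7)^2 = 245
  -3*(7)^1 = -21
  constant: 0
Sum: 2401 + 1715 + 245 - 21 + 0 = 4340


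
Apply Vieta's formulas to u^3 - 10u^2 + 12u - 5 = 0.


Monic cubic u^3+bu^2+cu+d=0: sum=-b, pairwise sum=c, product=-d.
b=-10, c=12, d=-5
r1+r2+r3 = 10
r1r2+r1r3+r2r3 = 12
r1r2r3 = 5


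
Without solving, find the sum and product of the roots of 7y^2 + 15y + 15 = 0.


For ay^2+by+c=0: sum = -b/a, product = c/a.
a=7, b=15, c=15
Sum = -(15)/7 = -15/7
Product = (15)/7 = 15/7


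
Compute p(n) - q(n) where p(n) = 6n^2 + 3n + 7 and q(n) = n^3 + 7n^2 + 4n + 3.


Distribute the minus sign:
  (6n^2 + 3n + 7)
- (n^3 + 7n^2 + 4n + 3)
Negate second polynomial: -n^3 - 7n^2 - 4n - 3
Add: -n^3 - n^2 - n + 4


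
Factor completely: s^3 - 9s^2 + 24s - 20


Try integer roots (divisors of -20). s=5: p(5)=0.
Divide out (s - 5): quotient is s^2 - 4s + 4.
Factor the quadratic: (s - 2)(s - 2)
Result: (s - 5)(s - 2)(s - 2)


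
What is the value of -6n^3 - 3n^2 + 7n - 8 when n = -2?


Using direct substitution:
  -6 * (-2)^3 = 48
  -3 * (-2)^2 = -12
  7 * (-2)^1 = -14
  constant: -8
Sum = 48 - 12 - 14 - 8 = 14


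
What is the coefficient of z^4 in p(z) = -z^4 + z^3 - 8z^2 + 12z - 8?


Read off the coefficient of z^4: -1


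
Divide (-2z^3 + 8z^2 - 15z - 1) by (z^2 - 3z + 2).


(-2z^3 + 8z^2 - 15z - 1) / (z^2 - 3z + 2)
Step 1: -2z * (z^2 - 3z + 2) = -2z^3 + 6z^2 - 4z; subtract.
Step 2: 2 * (z^2 - 3z + 2) = 2z^2 - 6z + 4; subtract.
Quotient: -2z + 2, Remainder: -5z - 5


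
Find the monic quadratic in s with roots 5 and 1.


p(s) = (s - 5)(s - 1)
Expand: s^2 - 6s + 5


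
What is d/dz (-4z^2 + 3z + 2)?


Apply the power rule term by term:
  d/dz(-4z^2) = -8z
  d/dz(3z) = 3
  d/dz(2) = 0
p'(z) = -8z + 3


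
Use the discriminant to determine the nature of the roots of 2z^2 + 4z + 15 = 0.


D = b^2 - 4ac = (4)^2 - 4(2)(15) = 16 - 120 = -104
Since D < 0: two complex conjugate roots (no real roots)


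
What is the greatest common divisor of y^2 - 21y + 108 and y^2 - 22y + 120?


Factor each:
  y^2 - 21y + 108 = (y - 12)(y - 9)
  y^2 - 22y + 120 = (y - 12)(y - 10)
Common monic factor: y - 12


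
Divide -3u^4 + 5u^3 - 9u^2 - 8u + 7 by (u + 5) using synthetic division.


Synthetic division with c = -5. Coefficients: -3, 5, -9, -8, 7
Bring down -3.
  -3 * -5 = 15; 15 + 5 = 20
  20 * -5 = -100; -100 - 9 = -109
  -109 * -5 = 545; 545 - 8 = 537
  537 * -5 = -2685; -2685 + 7 = -2678
Quotient: -3u^3 + 20u^2 - 109u + 537, Remainder: -2678


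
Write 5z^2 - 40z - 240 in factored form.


Roots satisfy r1 + r2 = -b/a = 8 and r1*r2 = c/a = -48.
So r1 = -4, r2 = 12.
5z^2 - 40z - 240 = 5(z - r1)(z - r2) = 5(z + 4)(z - 12)


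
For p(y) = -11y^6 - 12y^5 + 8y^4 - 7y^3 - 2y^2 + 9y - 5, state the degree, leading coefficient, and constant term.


Highest power of y is 6, with coefficient -11. Constant term is -5.
Degree = 6, leading coefficient = -11, constant term = -5


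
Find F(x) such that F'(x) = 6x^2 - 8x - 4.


Reverse power rule on each term:
  ∫ 6x^2 dx = 2x^3
  ∫ -8x dx = -4x^2
  ∫ -4 dx = -4x
F(x) = 2x^3 - 4x^2 - 4x + C


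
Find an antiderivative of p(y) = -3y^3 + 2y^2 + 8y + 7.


Reverse power rule on each term:
  ∫ -3y^3 dy = -(3/4)y^4
  ∫ 2y^2 dy = (2/3)y^3
  ∫ 8y dy = 4y^2
  ∫ 7 dy = 7y
F(y) = -(3/4)y^4 + (2/3)y^3 + 4y^2 + 7y + C


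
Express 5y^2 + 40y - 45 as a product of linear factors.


Roots satisfy r1 + r2 = -b/a = -8 and r1*r2 = c/a = -9.
So r1 = 1, r2 = -9.
5y^2 + 40y - 45 = 5(y - r1)(y - r2) = 5(y - 1)(y + 9)


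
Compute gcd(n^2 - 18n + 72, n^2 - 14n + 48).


Factor each:
  n^2 - 18n + 72 = (n - 6)(n - 12)
  n^2 - 14n + 48 = (n - 6)(n - 8)
Common monic factor: n - 6


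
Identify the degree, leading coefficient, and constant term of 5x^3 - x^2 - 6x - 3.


Highest power of x is 3, with coefficient 5. Constant term is -3.
Degree = 3, leading coefficient = 5, constant term = -3


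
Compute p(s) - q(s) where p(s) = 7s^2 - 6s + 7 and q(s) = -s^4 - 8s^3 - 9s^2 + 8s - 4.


Distribute the minus sign:
  (7s^2 - 6s + 7)
- (-s^4 - 8s^3 - 9s^2 + 8s - 4)
Negate second polynomial: s^4 + 8s^3 + 9s^2 - 8s + 4
Add: s^4 + 8s^3 + 16s^2 - 14s + 11


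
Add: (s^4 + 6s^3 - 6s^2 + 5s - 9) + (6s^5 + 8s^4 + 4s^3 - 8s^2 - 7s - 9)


Align terms by degree and add:
  s^4 + 6s^3 - 6s^2 + 5s - 9
+ 6s^5 + 8s^4 + 4s^3 - 8s^2 - 7s - 9
= 6s^5 + 9s^4 + 10s^3 - 14s^2 - 2s - 18


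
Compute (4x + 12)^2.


Expand (4x + 12)^2 by repeated multiplication:
= 16x^2 + 96x + 144


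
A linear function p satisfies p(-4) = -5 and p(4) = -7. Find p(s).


p(s) = ms + b. Using p(-4)=-5, p(4)=-7:
m = (-5 + 7)/(-4 - 4) = 2/-8 = -1/4
b = -5 - m*(-4) = -5 - 1 = -6
p(s) = -(1/4)s - 6


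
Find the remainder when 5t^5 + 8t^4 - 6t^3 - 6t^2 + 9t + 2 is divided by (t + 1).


By the Remainder Theorem, the remainder equals p(-1):
  5*(-1)^5 = -5
  8*(-1)^4 = 8
  -6*(-1)^3 = 6
  -6*(-1)^2 = -6
  9*(-1)^1 = -9
  constant: 2
Sum: -5 + 8 + 6 - 6 - 9 + 2 = -4


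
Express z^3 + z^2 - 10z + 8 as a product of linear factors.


Try integer roots (divisors of 8). z=2: p(2)=0.
Divide out (z - 2): quotient is z^2 + 3z - 4.
Factor the quadratic: (z - 1)(z + 4)
Result: (z - 2)(z - 1)(z + 4)


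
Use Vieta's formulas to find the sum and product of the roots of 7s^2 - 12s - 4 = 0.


For as^2+bs+c=0: sum = -b/a, product = c/a.
a=7, b=-12, c=-4
Sum = -(-12)/7 = 12/7
Product = (-4)/7 = -4/7


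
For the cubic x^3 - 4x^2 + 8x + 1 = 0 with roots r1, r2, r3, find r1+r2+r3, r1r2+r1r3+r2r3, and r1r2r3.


Monic cubic x^3+bx^2+cx+d=0: sum=-b, pairwise sum=c, product=-d.
b=-4, c=8, d=1
r1+r2+r3 = 4
r1r2+r1r3+r2r3 = 8
r1r2r3 = -1


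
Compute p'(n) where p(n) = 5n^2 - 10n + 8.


Apply the power rule term by term:
  d/dn(5n^2) = 10n
  d/dn(-10n) = -10
  d/dn(8) = 0
p'(n) = 10n - 10


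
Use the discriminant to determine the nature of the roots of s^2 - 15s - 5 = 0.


D = b^2 - 4ac = (-15)^2 - 4(1)(-5) = 225 + 20 = 245
Since D > 0: two distinct irrational roots


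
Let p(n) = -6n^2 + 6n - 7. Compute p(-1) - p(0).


p(-1) = -19
p(0) = -7
p(-1) - p(0) = -19 + 7 = -12


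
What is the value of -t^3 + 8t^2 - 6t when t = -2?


Using direct substitution:
  -1 * (-2)^3 = 8
  8 * (-2)^2 = 32
  -6 * (-2)^1 = 12
  constant: 0
Sum = 8 + 32 + 12 + 0 = 52


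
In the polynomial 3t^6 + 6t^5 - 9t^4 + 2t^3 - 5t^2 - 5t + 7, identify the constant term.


Read off the constant term: 7


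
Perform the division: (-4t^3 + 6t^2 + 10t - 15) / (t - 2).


(-4t^3 + 6t^2 + 10t - 15) / (t - 2)
Step 1: -4t^2 * (t - 2) = -4t^3 + 8t^2; subtract.
Step 2: -2t * (t - 2) = -2t^2 + 4t; subtract.
Step 3: 6 * (t - 2) = 6t - 12; subtract.
Quotient: -4t^2 - 2t + 6, Remainder: -3


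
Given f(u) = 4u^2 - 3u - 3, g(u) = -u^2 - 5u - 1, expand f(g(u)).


Substitute g(u) into f:
f(g(u)) = 4*(-u^2 - 5u - 1)^2 + (-3)*(-u^2 - 5u - 1) + (-3)
(-u^2 - 5u - 1)^2 = u^4 + 10u^3 + 27u^2 + 10u + 1
Expand and combine: 4u^4 + 40u^3 + 111u^2 + 55u + 4


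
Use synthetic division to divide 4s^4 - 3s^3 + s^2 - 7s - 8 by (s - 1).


Synthetic division with c = 1. Coefficients: 4, -3, 1, -7, -8
Bring down 4.
  4 * 1 = 4; 4 - 3 = 1
  1 * 1 = 1; 1 + 1 = 2
  2 * 1 = 2; 2 - 7 = -5
  -5 * 1 = -5; -5 - 8 = -13
Quotient: 4s^3 + s^2 + 2s - 5, Remainder: -13


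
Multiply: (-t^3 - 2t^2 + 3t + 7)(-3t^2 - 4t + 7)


Distribute each term of the first polynomial:
  (-t^3)(-3t^2 - 4t + 7) = 3t^5 + 4t^4 - 7t^3
  (-2t^2)(-3t^2 - 4t + 7) = 6t^4 + 8t^3 - 14t^2
  (3t)(-3t^2 - 4t + 7) = -9t^3 - 12t^2 + 21t
  (7)(-3t^2 - 4t + 7) = -21t^2 - 28t + 49
Sum: 3t^5 + 10t^4 - 8t^3 - 47t^2 - 7t + 49


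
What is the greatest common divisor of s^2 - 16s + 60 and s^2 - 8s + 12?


Factor each:
  s^2 - 16s + 60 = (s - 6)(s - 10)
  s^2 - 8s + 12 = (s - 6)(s - 2)
Common monic factor: s - 6


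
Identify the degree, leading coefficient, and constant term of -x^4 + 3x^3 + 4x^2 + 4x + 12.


Highest power of x is 4, with coefficient -1. Constant term is 12.
Degree = 4, leading coefficient = -1, constant term = 12


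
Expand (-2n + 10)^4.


Expand (-2n + 10)^4 by repeated multiplication:
  (-2n + 10)^2 = 4n^2 - 40n + 100
  (-2n + 10)^3 = -8n^3 + 120n^2 - 600n + 1000
= 16n^4 - 320n^3 + 2400n^2 - 8000n + 10000


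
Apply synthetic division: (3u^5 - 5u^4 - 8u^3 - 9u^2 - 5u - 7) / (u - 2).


Synthetic division with c = 2. Coefficients: 3, -5, -8, -9, -5, -7
Bring down 3.
  3 * 2 = 6; 6 - 5 = 1
  1 * 2 = 2; 2 - 8 = -6
  -6 * 2 = -12; -12 - 9 = -21
  -21 * 2 = -42; -42 - 5 = -47
  -47 * 2 = -94; -94 - 7 = -101
Quotient: 3u^4 + u^3 - 6u^2 - 21u - 47, Remainder: -101


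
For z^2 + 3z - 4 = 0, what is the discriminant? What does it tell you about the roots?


D = b^2 - 4ac = (3)^2 - 4(1)(-4) = 9 + 16 = 25
Since D > 0: two distinct rational roots


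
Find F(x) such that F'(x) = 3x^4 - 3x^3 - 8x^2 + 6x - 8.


Reverse power rule on each term:
  ∫ 3x^4 dx = (3/5)x^5
  ∫ -3x^3 dx = -(3/4)x^4
  ∫ -8x^2 dx = -(8/3)x^3
  ∫ 6x dx = 3x^2
  ∫ -8 dx = -8x
F(x) = (3/5)x^5 - (3/4)x^4 - (8/3)x^3 + 3x^2 - 8x + C


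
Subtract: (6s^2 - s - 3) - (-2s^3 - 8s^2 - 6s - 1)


Distribute the minus sign:
  (6s^2 - s - 3)
- (-2s^3 - 8s^2 - 6s - 1)
Negate second polynomial: 2s^3 + 8s^2 + 6s + 1
Add: 2s^3 + 14s^2 + 5s - 2


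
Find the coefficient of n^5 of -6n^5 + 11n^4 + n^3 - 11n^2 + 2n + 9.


Read off the coefficient of n^5: -6


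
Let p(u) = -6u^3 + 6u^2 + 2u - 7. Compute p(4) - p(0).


p(4) = -287
p(0) = -7
p(4) - p(0) = -287 + 7 = -280


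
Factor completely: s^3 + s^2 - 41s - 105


Try integer roots (divisors of -105). s=-5: p(-5)=0.
Divide out (s + 5): quotient is s^2 - 4s - 21.
Factor the quadratic: (s - 7)(s + 3)
Result: (s + 5)(s - 7)(s + 3)


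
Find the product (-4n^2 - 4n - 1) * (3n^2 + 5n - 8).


Distribute each term of the first polynomial:
  (-4n^2)(3n^2 + 5n - 8) = -12n^4 - 20n^3 + 32n^2
  (-4n)(3n^2 + 5n - 8) = -12n^3 - 20n^2 + 32n
  (-1)(3n^2 + 5n - 8) = -3n^2 - 5n + 8
Sum: -12n^4 - 32n^3 + 9n^2 + 27n + 8


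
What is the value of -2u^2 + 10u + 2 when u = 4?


Using direct substitution:
  -2 * (4)^2 = -32
  10 * (4)^1 = 40
  constant: 2
Sum = -32 + 40 + 2 = 10


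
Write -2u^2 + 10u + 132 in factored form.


Roots satisfy r1 + r2 = -b/a = 5 and r1*r2 = c/a = -66.
So r1 = -6, r2 = 11.
-2u^2 + 10u + 132 = -2(u - r1)(u - r2) = -2(u + 6)(u - 11)


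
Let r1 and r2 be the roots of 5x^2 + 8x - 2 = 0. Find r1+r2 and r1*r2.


For ax^2+bx+c=0: sum = -b/a, product = c/a.
a=5, b=8, c=-2
Sum = -(8)/5 = -8/5
Product = (-2)/5 = -2/5


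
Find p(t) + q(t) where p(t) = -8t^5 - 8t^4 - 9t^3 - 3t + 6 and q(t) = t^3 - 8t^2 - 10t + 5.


Align terms by degree and add:
  -8t^5 - 8t^4 - 9t^3 - 3t + 6
+ t^3 - 8t^2 - 10t + 5
= -8t^5 - 8t^4 - 8t^3 - 8t^2 - 13t + 11


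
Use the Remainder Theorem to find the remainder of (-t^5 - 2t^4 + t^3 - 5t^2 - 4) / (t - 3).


By the Remainder Theorem, the remainder equals p(3):
  -1*(3)^5 = -243
  -2*(3)^4 = -162
  1*(3)^3 = 27
  -5*(3)^2 = -45
  0*(3)^1 = 0
  constant: -4
Sum: -243 - 162 + 27 - 45 + 0 - 4 = -427


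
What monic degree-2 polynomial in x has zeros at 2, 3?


p(x) = (x - 2)(x - 3)
Expand: x^2 - 5x + 6


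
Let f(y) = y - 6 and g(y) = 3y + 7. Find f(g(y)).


Substitute g(y) into f:
f(g(y)) = 1*(3y + 7) + (-6)
Expand and combine: 3y + 1


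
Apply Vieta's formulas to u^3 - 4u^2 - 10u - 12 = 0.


Monic cubic u^3+bu^2+cu+d=0: sum=-b, pairwise sum=c, product=-d.
b=-4, c=-10, d=-12
r1+r2+r3 = 4
r1r2+r1r3+r2r3 = -10
r1r2r3 = 12


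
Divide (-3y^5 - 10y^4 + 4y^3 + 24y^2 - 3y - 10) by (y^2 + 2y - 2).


(-3y^5 - 10y^4 + 4y^3 + 24y^2 - 3y - 10) / (y^2 + 2y - 2)
Step 1: -3y^3 * (y^2 + 2y - 2) = -3y^5 - 6y^4 + 6y^3; subtract.
Step 2: -4y^2 * (y^2 + 2y - 2) = -4y^4 - 8y^3 + 8y^2; subtract.
Step 3: 6y * (y^2 + 2y - 2) = 6y^3 + 12y^2 - 12y; subtract.
Step 4: 4 * (y^2 + 2y - 2) = 4y^2 + 8y - 8; subtract.
Quotient: -3y^3 - 4y^2 + 6y + 4, Remainder: y - 2


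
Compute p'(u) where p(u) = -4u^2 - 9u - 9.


Apply the power rule term by term:
  d/du(-4u^2) = -8u
  d/du(-9u) = -9
  d/du(-9) = 0
p'(u) = -8u - 9


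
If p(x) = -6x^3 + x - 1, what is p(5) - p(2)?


p(5) = -746
p(2) = -47
p(5) - p(2) = -746 + 47 = -699


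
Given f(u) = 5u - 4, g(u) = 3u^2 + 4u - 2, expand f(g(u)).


Substitute g(u) into f:
f(g(u)) = 5*(3u^2 + 4u - 2) + (-4)
Expand and combine: 15u^2 + 20u - 14


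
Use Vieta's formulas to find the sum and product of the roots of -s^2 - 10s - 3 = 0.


For as^2+bs+c=0: sum = -b/a, product = c/a.
a=-1, b=-10, c=-3
Sum = -(-10)/-1 = -10
Product = (-3)/-1 = 3


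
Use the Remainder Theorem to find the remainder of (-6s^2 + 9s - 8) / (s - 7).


By the Remainder Theorem, the remainder equals p(7):
  -6*(7)^2 = -294
  9*(7)^1 = 63
  constant: -8
Sum: -294 + 63 - 8 = -239


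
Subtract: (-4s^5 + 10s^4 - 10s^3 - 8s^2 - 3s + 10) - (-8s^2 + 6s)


Distribute the minus sign:
  (-4s^5 + 10s^4 - 10s^3 - 8s^2 - 3s + 10)
- (-8s^2 + 6s)
Negate second polynomial: 8s^2 - 6s
Add: -4s^5 + 10s^4 - 10s^3 - 9s + 10


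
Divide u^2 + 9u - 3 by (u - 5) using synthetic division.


Synthetic division with c = 5. Coefficients: 1, 9, -3
Bring down 1.
  1 * 5 = 5; 5 + 9 = 14
  14 * 5 = 70; 70 - 3 = 67
Quotient: u + 14, Remainder: 67


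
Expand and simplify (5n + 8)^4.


Expand (5n + 8)^4 by repeated multiplication:
  (5n + 8)^2 = 25n^2 + 80n + 64
  (5n + 8)^3 = 125n^3 + 600n^2 + 960n + 512
= 625n^4 + 4000n^3 + 9600n^2 + 10240n + 4096


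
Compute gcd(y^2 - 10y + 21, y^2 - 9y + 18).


Factor each:
  y^2 - 10y + 21 = (y - 3)(y - 7)
  y^2 - 9y + 18 = (y - 3)(y - 6)
Common monic factor: y - 3


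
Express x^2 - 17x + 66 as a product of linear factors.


Roots satisfy r1 + r2 = -b/a = 17 and r1*r2 = c/a = 66.
So r1 = 11, r2 = 6.
x^2 - 17x + 66 = (x - r1)(x - r2) = (x - 11)(x - 6)


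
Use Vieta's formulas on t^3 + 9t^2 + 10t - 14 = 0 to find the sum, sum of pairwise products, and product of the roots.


Monic cubic t^3+bt^2+ct+d=0: sum=-b, pairwise sum=c, product=-d.
b=9, c=10, d=-14
r1+r2+r3 = -9
r1r2+r1r3+r2r3 = 10
r1r2r3 = 14


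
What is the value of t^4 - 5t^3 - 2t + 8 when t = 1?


Using direct substitution:
  1 * (1)^4 = 1
  -5 * (1)^3 = -5
  0 * (1)^2 = 0
  -2 * (1)^1 = -2
  constant: 8
Sum = 1 - 5 + 0 - 2 + 8 = 2


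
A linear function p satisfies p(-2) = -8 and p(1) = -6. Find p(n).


p(n) = mn + b. Using p(-2)=-8, p(1)=-6:
m = (-8 + 6)/(-2 - 1) = -2/-3 = 2/3
b = -8 - m*(-2) = -8 + 4/3 = -20/3
p(n) = (2/3)n - (20/3)


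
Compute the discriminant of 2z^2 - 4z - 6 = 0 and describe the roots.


D = b^2 - 4ac = (-4)^2 - 4(2)(-6) = 16 + 48 = 64
Since D > 0: two distinct rational roots


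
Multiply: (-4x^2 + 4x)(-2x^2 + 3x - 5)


Distribute each term of the first polynomial:
  (-4x^2)(-2x^2 + 3x - 5) = 8x^4 - 12x^3 + 20x^2
  (4x)(-2x^2 + 3x - 5) = -8x^3 + 12x^2 - 20x
Sum: 8x^4 - 20x^3 + 32x^2 - 20x
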